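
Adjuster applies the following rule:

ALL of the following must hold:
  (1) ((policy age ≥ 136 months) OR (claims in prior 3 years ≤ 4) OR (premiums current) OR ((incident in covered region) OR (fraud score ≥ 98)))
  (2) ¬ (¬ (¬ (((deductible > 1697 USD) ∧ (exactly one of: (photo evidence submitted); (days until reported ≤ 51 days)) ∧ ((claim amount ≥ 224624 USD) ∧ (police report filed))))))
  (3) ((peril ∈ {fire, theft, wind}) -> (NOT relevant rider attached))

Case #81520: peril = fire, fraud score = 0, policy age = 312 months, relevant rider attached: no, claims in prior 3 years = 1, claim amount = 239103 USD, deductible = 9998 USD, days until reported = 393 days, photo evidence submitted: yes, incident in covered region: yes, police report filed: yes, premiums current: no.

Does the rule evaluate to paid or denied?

Denied

Atomic conditions:
  policy age ≥ 136 months: 312 ≥ 136 is true
  claims in prior 3 years ≤ 4: 1 ≤ 4 is true
  premiums current: no → false
  incident in covered region: yes → true
  fraud score ≥ 98: 0 ≥ 98 is false
  deductible > 1697 USD: 9998 > 1697 is true
  photo evidence submitted: yes → true
  days until reported ≤ 51 days: 393 ≤ 51 is false
  claim amount ≥ 224624 USD: 239103 ≥ 224624 is true
  police report filed: yes → true
  peril ∈ {fire, theft, wind}: fire is in the set → true
  NOT relevant rider attached: no → true
Combine:
[1.4] true OR false = true
[1] true OR true OR false OR true = true
[2.1.1.1.2] exactly-one(true, false) = true
[2.1.1.1.3] true AND true = true
[2.1.1.1] true AND true AND true = true
[2.1.1] NOT true = false
[2.1] NOT false = true
[2] NOT true = false
[3] true → true = true
[root] true AND false AND true = false
Overall: false → denied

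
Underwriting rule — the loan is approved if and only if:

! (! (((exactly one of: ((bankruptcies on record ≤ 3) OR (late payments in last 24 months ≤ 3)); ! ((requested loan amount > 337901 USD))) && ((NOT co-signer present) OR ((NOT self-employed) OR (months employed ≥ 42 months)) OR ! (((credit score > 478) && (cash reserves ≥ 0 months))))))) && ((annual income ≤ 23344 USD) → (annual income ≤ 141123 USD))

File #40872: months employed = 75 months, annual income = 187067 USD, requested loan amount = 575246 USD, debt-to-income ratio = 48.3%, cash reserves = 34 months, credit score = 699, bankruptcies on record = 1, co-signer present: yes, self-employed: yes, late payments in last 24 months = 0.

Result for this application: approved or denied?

Atomic conditions:
  bankruptcies on record ≤ 3: 1 ≤ 3 is true
  late payments in last 24 months ≤ 3: 0 ≤ 3 is true
  requested loan amount > 337901 USD: 575246 > 337901 is true
  NOT co-signer present: yes → false
  NOT self-employed: yes → false
  months employed ≥ 42 months: 75 ≥ 42 is true
  credit score > 478: 699 > 478 is true
  cash reserves ≥ 0 months: 34 ≥ 0 is true
  annual income ≤ 23344 USD: 187067 ≤ 23344 is false
  annual income ≤ 141123 USD: 187067 ≤ 141123 is false
Combine:
[1.1.1.1.1] true OR true = true
[1.1.1.1.2] NOT true = false
[1.1.1.1] exactly-one(true, false) = true
[1.1.1.2.2] false OR true = true
[1.1.1.2.3.1] true AND true = true
[1.1.1.2.3] NOT true = false
[1.1.1.2] false OR true OR false = true
[1.1.1] true AND true = true
[1.1] NOT true = false
[1] NOT false = true
[2] false → false (antecedent false ⇒ implication holds) = true
[root] true AND true = true
Overall: true → approved

Approved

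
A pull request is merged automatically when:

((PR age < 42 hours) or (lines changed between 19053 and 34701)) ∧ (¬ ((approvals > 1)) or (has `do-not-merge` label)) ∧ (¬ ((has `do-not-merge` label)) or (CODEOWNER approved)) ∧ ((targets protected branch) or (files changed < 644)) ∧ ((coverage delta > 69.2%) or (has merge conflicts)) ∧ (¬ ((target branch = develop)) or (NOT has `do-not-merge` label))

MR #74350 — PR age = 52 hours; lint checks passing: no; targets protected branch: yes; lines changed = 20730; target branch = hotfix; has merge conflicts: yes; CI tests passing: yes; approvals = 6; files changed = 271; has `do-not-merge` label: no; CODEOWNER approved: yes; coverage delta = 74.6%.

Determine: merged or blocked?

Atomic conditions:
  PR age < 42 hours: 52 < 42 is false
  lines changed between 19053 and 34701: 20730 in [19053, 34701] is true
  approvals > 1: 6 > 1 is true
  has `do-not-merge` label: no → false
  CODEOWNER approved: yes → true
  targets protected branch: yes → true
  files changed < 644: 271 < 644 is true
  coverage delta > 69.2%: 74.6 > 69.2 is true
  has merge conflicts: yes → true
  target branch = develop: hotfix == develop is false
  NOT has `do-not-merge` label: no → true
Combine:
[1] false OR true = true
[2.1] NOT true = false
[2] false OR false = false
[3.1] NOT false = true
[3] true OR true = true
[4] true OR true = true
[5] true OR true = true
[6.1] NOT false = true
[6] true OR true = true
[root] true AND false AND true AND true AND true AND true = false
Overall: false → blocked

Blocked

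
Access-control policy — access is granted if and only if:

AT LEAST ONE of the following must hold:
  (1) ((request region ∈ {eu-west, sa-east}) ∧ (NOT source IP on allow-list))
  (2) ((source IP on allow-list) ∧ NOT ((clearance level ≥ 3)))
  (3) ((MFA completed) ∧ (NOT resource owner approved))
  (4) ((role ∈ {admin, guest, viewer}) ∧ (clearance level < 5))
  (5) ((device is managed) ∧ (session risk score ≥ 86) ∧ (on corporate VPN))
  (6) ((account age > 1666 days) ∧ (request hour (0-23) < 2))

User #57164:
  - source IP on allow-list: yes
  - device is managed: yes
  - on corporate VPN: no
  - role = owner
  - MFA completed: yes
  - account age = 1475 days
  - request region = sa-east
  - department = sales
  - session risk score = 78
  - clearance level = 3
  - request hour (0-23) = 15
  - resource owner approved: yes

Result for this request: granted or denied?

Denied

Atomic conditions:
  request region ∈ {eu-west, sa-east}: sa-east is in the set → true
  NOT source IP on allow-list: yes → false
  source IP on allow-list: yes → true
  clearance level ≥ 3: 3 ≥ 3 is true
  MFA completed: yes → true
  NOT resource owner approved: yes → false
  role ∈ {admin, guest, viewer}: owner is not in the set → false
  clearance level < 5: 3 < 5 is true
  device is managed: yes → true
  session risk score ≥ 86: 78 ≥ 86 is false
  on corporate VPN: no → false
  account age > 1666 days: 1475 > 1666 is false
  request hour (0-23) < 2: 15 < 2 is false
Combine:
[1] true AND false = false
[2.2] NOT true = false
[2] true AND false = false
[3] true AND false = false
[4] false AND true = false
[5] true AND false AND false = false
[6] false AND false = false
[root] false OR false OR false OR false OR false OR false = false
Overall: false → denied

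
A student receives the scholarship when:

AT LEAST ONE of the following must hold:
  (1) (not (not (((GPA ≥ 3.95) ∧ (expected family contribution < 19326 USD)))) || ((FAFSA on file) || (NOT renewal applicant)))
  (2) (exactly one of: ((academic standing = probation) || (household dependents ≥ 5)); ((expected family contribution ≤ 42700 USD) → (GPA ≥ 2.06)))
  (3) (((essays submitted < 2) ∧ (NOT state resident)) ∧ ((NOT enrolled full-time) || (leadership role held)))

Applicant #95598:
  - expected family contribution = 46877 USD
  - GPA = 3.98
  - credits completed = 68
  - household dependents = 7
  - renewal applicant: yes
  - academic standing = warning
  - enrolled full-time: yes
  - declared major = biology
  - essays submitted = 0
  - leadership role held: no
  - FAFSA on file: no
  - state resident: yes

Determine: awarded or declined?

Atomic conditions:
  GPA ≥ 3.95: 3.98 ≥ 3.95 is true
  expected family contribution < 19326 USD: 46877 < 19326 is false
  FAFSA on file: no → false
  NOT renewal applicant: yes → false
  academic standing = probation: warning == probation is false
  household dependents ≥ 5: 7 ≥ 5 is true
  expected family contribution ≤ 42700 USD: 46877 ≤ 42700 is false
  GPA ≥ 2.06: 3.98 ≥ 2.06 is true
  essays submitted < 2: 0 < 2 is true
  NOT state resident: yes → false
  NOT enrolled full-time: yes → false
  leadership role held: no → false
Combine:
[1.1.1.1] true AND false = false
[1.1.1] NOT false = true
[1.1] NOT true = false
[1.2] false OR false = false
[1] false OR false = false
[2.1] false OR true = true
[2.2] false → true (antecedent false ⇒ implication holds) = true
[2] exactly-one(true, true) = false
[3.1] true AND false = false
[3.2] false OR false = false
[3] false AND false = false
[root] false OR false OR false = false
Overall: false → declined

Declined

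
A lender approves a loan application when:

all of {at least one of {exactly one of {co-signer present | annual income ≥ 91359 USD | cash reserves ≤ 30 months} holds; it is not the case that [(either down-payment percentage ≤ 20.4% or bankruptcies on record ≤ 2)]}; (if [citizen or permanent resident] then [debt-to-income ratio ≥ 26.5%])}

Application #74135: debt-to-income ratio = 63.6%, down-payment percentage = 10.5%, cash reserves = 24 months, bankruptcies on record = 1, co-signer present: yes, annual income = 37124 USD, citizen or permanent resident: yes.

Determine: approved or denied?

Atomic conditions:
  co-signer present: yes → true
  annual income ≥ 91359 USD: 37124 ≥ 91359 is false
  cash reserves ≤ 30 months: 24 ≤ 30 is true
  down-payment percentage ≤ 20.4%: 10.5 ≤ 20.4 is true
  bankruptcies on record ≤ 2: 1 ≤ 2 is true
  citizen or permanent resident: yes → true
  debt-to-income ratio ≥ 26.5%: 63.6 ≥ 26.5 is true
Combine:
[1.1] exactly-one(true, false, true) = false
[1.2.1] true OR true = true
[1.2] NOT true = false
[1] false OR false = false
[2] true → true = true
[root] false AND true = false
Overall: false → denied

Denied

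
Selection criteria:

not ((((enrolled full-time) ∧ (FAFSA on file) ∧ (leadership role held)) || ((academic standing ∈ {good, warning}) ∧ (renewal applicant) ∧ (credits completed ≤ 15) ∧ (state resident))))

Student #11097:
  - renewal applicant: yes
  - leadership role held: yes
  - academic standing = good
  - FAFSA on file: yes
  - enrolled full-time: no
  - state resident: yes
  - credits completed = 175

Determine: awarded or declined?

Atomic conditions:
  enrolled full-time: no → false
  FAFSA on file: yes → true
  leadership role held: yes → true
  academic standing ∈ {good, warning}: good is in the set → true
  renewal applicant: yes → true
  credits completed ≤ 15: 175 ≤ 15 is false
  state resident: yes → true
Combine:
[1.1] false AND true AND true = false
[1.2] true AND true AND false AND true = false
[1] false OR false = false
[root] NOT false = true
Overall: true → awarded

Awarded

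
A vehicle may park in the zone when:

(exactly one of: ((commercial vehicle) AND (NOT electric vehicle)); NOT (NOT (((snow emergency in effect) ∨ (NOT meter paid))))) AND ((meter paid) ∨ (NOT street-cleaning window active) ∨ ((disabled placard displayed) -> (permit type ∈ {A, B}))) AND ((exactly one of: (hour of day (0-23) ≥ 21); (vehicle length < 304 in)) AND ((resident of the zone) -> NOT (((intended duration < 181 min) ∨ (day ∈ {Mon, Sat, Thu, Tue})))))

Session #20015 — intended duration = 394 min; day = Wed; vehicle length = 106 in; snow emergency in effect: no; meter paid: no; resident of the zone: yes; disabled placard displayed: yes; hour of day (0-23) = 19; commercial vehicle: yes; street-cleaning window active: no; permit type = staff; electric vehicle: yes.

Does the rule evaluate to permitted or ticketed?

Atomic conditions:
  commercial vehicle: yes → true
  NOT electric vehicle: yes → false
  snow emergency in effect: no → false
  NOT meter paid: no → true
  meter paid: no → false
  NOT street-cleaning window active: no → true
  disabled placard displayed: yes → true
  permit type ∈ {A, B}: staff is not in the set → false
  hour of day (0-23) ≥ 21: 19 ≥ 21 is false
  vehicle length < 304 in: 106 < 304 is true
  resident of the zone: yes → true
  intended duration < 181 min: 394 < 181 is false
  day ∈ {Mon, Sat, Thu, Tue}: Wed is not in the set → false
Combine:
[1.1] true AND false = false
[1.2.1.1] false OR true = true
[1.2.1] NOT true = false
[1.2] NOT false = true
[1] exactly-one(false, true) = true
[2.3] true → false = false
[2] false OR true OR false = true
[3.1] exactly-one(false, true) = true
[3.2.2.1] false OR false = false
[3.2.2] NOT false = true
[3.2] true → true = true
[3] true AND true = true
[root] true AND true AND true = true
Overall: true → permitted

Permitted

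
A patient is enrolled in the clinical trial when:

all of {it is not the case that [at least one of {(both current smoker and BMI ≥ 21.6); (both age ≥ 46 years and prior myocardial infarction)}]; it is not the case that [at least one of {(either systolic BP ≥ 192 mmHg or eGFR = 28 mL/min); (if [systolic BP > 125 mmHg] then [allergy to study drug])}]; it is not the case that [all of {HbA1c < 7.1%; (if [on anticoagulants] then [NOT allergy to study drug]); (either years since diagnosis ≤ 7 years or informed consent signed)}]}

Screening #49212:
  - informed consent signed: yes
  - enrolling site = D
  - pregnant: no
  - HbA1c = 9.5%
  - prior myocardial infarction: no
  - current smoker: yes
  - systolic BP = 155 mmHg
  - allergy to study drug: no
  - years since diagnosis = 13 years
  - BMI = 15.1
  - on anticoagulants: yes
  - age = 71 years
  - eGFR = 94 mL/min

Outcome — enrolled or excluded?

Enrolled

Atomic conditions:
  current smoker: yes → true
  BMI ≥ 21.6: 15.1 ≥ 21.6 is false
  age ≥ 46 years: 71 ≥ 46 is true
  prior myocardial infarction: no → false
  systolic BP ≥ 192 mmHg: 155 ≥ 192 is false
  eGFR = 28 mL/min: 94 == 28 is false
  systolic BP > 125 mmHg: 155 > 125 is true
  allergy to study drug: no → false
  HbA1c < 7.1%: 9.5 < 7.1 is false
  on anticoagulants: yes → true
  NOT allergy to study drug: no → true
  years since diagnosis ≤ 7 years: 13 ≤ 7 is false
  informed consent signed: yes → true
Combine:
[1.1.1] true AND false = false
[1.1.2] true AND false = false
[1.1] false OR false = false
[1] NOT false = true
[2.1.1] false OR false = false
[2.1.2] true → false = false
[2.1] false OR false = false
[2] NOT false = true
[3.1.2] true → true = true
[3.1.3] false OR true = true
[3.1] false AND true AND true = false
[3] NOT false = true
[root] true AND true AND true = true
Overall: true → enrolled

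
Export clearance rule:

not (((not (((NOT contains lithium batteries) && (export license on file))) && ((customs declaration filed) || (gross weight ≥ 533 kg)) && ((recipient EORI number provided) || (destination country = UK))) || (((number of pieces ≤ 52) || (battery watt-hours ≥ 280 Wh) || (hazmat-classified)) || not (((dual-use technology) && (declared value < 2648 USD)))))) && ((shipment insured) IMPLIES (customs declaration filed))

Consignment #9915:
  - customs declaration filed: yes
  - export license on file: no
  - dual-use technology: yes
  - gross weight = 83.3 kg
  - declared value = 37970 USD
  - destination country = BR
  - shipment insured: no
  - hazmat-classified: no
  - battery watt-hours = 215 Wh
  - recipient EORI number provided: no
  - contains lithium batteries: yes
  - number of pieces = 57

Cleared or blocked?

Atomic conditions:
  NOT contains lithium batteries: yes → false
  export license on file: no → false
  customs declaration filed: yes → true
  gross weight ≥ 533 kg: 83.3 ≥ 533 is false
  recipient EORI number provided: no → false
  destination country = UK: BR == UK is false
  number of pieces ≤ 52: 57 ≤ 52 is false
  battery watt-hours ≥ 280 Wh: 215 ≥ 280 is false
  hazmat-classified: no → false
  dual-use technology: yes → true
  declared value < 2648 USD: 37970 < 2648 is false
  shipment insured: no → false
Combine:
[1.1.1.1.1] false AND false = false
[1.1.1.1] NOT false = true
[1.1.1.2] true OR false = true
[1.1.1.3] false OR false = false
[1.1.1] true AND true AND false = false
[1.1.2.1] false OR false OR false = false
[1.1.2.2.1] true AND false = false
[1.1.2.2] NOT false = true
[1.1.2] false OR true = true
[1.1] false OR true = true
[1] NOT true = false
[2] false → true (antecedent false ⇒ implication holds) = true
[root] false AND true = false
Overall: false → blocked

Blocked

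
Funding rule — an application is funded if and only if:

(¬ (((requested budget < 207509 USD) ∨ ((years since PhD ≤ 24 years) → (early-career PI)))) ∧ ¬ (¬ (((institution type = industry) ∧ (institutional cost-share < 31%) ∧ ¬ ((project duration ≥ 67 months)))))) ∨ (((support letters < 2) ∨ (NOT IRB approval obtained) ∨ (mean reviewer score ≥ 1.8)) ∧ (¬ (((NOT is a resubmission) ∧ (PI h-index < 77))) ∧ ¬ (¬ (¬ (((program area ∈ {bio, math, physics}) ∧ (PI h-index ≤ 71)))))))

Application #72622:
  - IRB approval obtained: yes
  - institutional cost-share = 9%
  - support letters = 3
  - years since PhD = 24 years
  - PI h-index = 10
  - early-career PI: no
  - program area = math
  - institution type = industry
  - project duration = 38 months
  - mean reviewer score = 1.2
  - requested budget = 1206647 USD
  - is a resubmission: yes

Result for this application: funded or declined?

Atomic conditions:
  requested budget < 207509 USD: 1206647 < 207509 is false
  years since PhD ≤ 24 years: 24 ≤ 24 is true
  early-career PI: no → false
  institution type = industry: industry == industry is true
  institutional cost-share < 31%: 9 < 31 is true
  project duration ≥ 67 months: 38 ≥ 67 is false
  support letters < 2: 3 < 2 is false
  NOT IRB approval obtained: yes → false
  mean reviewer score ≥ 1.8: 1.2 ≥ 1.8 is false
  NOT is a resubmission: yes → false
  PI h-index < 77: 10 < 77 is true
  program area ∈ {bio, math, physics}: math is in the set → true
  PI h-index ≤ 71: 10 ≤ 71 is true
Combine:
[1.1.1.2] true → false = false
[1.1.1] false OR false = false
[1.1] NOT false = true
[1.2.1.1.3] NOT false = true
[1.2.1.1] true AND true AND true = true
[1.2.1] NOT true = false
[1.2] NOT false = true
[1] true AND true = true
[2.1] false OR false OR false = false
[2.2.1.1] false AND true = false
[2.2.1] NOT false = true
[2.2.2.1.1.1] true AND true = true
[2.2.2.1.1] NOT true = false
[2.2.2.1] NOT false = true
[2.2.2] NOT true = false
[2.2] true AND false = false
[2] false AND false = false
[root] true OR false = true
Overall: true → funded

Funded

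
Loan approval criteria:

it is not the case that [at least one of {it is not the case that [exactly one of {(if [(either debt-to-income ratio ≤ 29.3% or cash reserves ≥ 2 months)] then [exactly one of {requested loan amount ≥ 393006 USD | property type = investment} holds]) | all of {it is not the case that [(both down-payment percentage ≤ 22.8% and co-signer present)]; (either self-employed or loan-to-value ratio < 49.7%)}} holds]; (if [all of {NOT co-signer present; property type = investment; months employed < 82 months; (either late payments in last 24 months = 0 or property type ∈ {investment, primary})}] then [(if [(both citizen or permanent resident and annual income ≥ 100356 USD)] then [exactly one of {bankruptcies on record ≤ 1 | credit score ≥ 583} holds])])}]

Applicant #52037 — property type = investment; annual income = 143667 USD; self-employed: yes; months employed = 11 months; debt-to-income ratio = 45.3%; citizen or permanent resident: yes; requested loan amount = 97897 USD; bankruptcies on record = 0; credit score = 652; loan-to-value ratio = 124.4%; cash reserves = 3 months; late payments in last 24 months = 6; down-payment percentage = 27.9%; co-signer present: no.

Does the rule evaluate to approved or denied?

Denied

Atomic conditions:
  debt-to-income ratio ≤ 29.3%: 45.3 ≤ 29.3 is false
  cash reserves ≥ 2 months: 3 ≥ 2 is true
  requested loan amount ≥ 393006 USD: 97897 ≥ 393006 is false
  property type = investment: investment == investment is true
  down-payment percentage ≤ 22.8%: 27.9 ≤ 22.8 is false
  co-signer present: no → false
  self-employed: yes → true
  loan-to-value ratio < 49.7%: 124.4 < 49.7 is false
  NOT co-signer present: no → true
  months employed < 82 months: 11 < 82 is true
  late payments in last 24 months = 0: 6 == 0 is false
  property type ∈ {investment, primary}: investment is in the set → true
  citizen or permanent resident: yes → true
  annual income ≥ 100356 USD: 143667 ≥ 100356 is true
  bankruptcies on record ≤ 1: 0 ≤ 1 is true
  credit score ≥ 583: 652 ≥ 583 is true
Combine:
[1.1.1.1.1] false OR true = true
[1.1.1.1.2] exactly-one(false, true) = true
[1.1.1.1] true → true = true
[1.1.1.2.1.1] false AND false = false
[1.1.1.2.1] NOT false = true
[1.1.1.2.2] true OR false = true
[1.1.1.2] true AND true = true
[1.1.1] exactly-one(true, true) = false
[1.1] NOT false = true
[1.2.1.4] false OR true = true
[1.2.1] true AND true AND true AND true = true
[1.2.2.1] true AND true = true
[1.2.2.2] exactly-one(true, true) = false
[1.2.2] true → false = false
[1.2] true → false = false
[1] true OR false = true
[root] NOT true = false
Overall: false → denied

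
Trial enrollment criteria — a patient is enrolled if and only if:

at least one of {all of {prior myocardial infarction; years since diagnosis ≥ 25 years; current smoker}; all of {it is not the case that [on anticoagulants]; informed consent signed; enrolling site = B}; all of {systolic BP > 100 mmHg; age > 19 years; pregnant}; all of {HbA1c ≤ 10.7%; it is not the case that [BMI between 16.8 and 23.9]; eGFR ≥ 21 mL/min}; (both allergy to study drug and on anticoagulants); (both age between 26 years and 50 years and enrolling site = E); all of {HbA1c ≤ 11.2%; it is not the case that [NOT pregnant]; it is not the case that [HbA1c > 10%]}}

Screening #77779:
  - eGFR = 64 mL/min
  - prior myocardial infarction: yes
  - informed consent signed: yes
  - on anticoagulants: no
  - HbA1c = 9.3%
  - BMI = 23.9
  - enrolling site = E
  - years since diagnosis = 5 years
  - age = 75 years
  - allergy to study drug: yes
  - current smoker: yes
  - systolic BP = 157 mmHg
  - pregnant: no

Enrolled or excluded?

Excluded

Atomic conditions:
  prior myocardial infarction: yes → true
  years since diagnosis ≥ 25 years: 5 ≥ 25 is false
  current smoker: yes → true
  on anticoagulants: no → false
  informed consent signed: yes → true
  enrolling site = B: E == B is false
  systolic BP > 100 mmHg: 157 > 100 is true
  age > 19 years: 75 > 19 is true
  pregnant: no → false
  HbA1c ≤ 10.7%: 9.3 ≤ 10.7 is true
  BMI between 16.8 and 23.9: 23.9 in [16.8, 23.9] is true
  eGFR ≥ 21 mL/min: 64 ≥ 21 is true
  allergy to study drug: yes → true
  age between 26 years and 50 years: 75 in [26, 50] is false
  enrolling site = E: E == E is true
  HbA1c ≤ 11.2%: 9.3 ≤ 11.2 is true
  NOT pregnant: no → true
  HbA1c > 10%: 9.3 > 10 is false
Combine:
[1] true AND false AND true = false
[2.1] NOT false = true
[2] true AND true AND false = false
[3] true AND true AND false = false
[4.2] NOT true = false
[4] true AND false AND true = false
[5] true AND false = false
[6] false AND true = false
[7.2] NOT true = false
[7.3] NOT false = true
[7] true AND false AND true = false
[root] false OR false OR false OR false OR false OR false OR false = false
Overall: false → excluded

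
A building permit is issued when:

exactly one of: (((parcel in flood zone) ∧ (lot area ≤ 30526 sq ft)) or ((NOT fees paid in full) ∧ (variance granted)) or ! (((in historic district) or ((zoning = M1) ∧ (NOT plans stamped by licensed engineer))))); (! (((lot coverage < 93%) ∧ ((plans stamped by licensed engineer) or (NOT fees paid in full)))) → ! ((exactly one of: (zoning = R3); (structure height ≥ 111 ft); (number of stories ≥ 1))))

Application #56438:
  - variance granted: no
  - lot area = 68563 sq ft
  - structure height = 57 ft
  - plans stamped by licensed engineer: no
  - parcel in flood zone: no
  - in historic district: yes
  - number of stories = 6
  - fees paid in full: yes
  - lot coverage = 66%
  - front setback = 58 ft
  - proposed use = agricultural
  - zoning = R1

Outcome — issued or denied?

Denied

Atomic conditions:
  parcel in flood zone: no → false
  lot area ≤ 30526 sq ft: 68563 ≤ 30526 is false
  NOT fees paid in full: yes → false
  variance granted: no → false
  in historic district: yes → true
  zoning = M1: R1 == M1 is false
  NOT plans stamped by licensed engineer: no → true
  lot coverage < 93%: 66 < 93 is true
  plans stamped by licensed engineer: no → false
  zoning = R3: R1 == R3 is false
  structure height ≥ 111 ft: 57 ≥ 111 is false
  number of stories ≥ 1: 6 ≥ 1 is true
Combine:
[1.1] false AND false = false
[1.2] false AND false = false
[1.3.1.2] false AND true = false
[1.3.1] true OR false = true
[1.3] NOT true = false
[1] false OR false OR false = false
[2.1.1.2] false OR false = false
[2.1.1] true AND false = false
[2.1] NOT false = true
[2.2.1] exactly-one(false, false, true) = true
[2.2] NOT true = false
[2] true → false = false
[root] exactly-one(false, false) = false
Overall: false → denied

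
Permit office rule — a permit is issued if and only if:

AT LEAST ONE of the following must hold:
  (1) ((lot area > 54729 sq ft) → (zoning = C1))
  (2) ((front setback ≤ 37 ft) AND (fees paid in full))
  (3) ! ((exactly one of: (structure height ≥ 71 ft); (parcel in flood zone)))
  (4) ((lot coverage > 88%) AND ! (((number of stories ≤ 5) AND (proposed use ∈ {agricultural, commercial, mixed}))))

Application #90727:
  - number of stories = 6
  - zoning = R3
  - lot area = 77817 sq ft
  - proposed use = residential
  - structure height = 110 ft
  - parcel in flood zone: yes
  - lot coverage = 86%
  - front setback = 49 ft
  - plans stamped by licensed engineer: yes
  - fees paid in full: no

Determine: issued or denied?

Issued

Atomic conditions:
  lot area > 54729 sq ft: 77817 > 54729 is true
  zoning = C1: R3 == C1 is false
  front setback ≤ 37 ft: 49 ≤ 37 is false
  fees paid in full: no → false
  structure height ≥ 71 ft: 110 ≥ 71 is true
  parcel in flood zone: yes → true
  lot coverage > 88%: 86 > 88 is false
  number of stories ≤ 5: 6 ≤ 5 is false
  proposed use ∈ {agricultural, commercial, mixed}: residential is not in the set → false
Combine:
[1] true → false = false
[2] false AND false = false
[3.1] exactly-one(true, true) = false
[3] NOT false = true
[4.2.1] false AND false = false
[4.2] NOT false = true
[4] false AND true = false
[root] false OR false OR true OR false = true
Overall: true → issued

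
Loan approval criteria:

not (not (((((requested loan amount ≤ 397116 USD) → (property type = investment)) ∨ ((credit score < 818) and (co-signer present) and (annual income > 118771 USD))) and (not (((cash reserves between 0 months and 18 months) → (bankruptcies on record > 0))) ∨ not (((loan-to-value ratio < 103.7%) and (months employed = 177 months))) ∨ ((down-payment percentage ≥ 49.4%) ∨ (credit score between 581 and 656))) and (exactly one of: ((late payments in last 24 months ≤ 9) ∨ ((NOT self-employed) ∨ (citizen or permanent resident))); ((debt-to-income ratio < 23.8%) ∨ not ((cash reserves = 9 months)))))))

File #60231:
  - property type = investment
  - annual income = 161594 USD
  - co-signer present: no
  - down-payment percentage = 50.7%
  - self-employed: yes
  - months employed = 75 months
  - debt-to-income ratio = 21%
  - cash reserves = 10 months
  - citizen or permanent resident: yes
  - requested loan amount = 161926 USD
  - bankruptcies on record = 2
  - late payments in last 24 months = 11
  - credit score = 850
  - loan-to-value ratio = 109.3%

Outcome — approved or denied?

Denied

Atomic conditions:
  requested loan amount ≤ 397116 USD: 161926 ≤ 397116 is true
  property type = investment: investment == investment is true
  credit score < 818: 850 < 818 is false
  co-signer present: no → false
  annual income > 118771 USD: 161594 > 118771 is true
  cash reserves between 0 months and 18 months: 10 in [0, 18] is true
  bankruptcies on record > 0: 2 > 0 is true
  loan-to-value ratio < 103.7%: 109.3 < 103.7 is false
  months employed = 177 months: 75 == 177 is false
  down-payment percentage ≥ 49.4%: 50.7 ≥ 49.4 is true
  credit score between 581 and 656: 850 in [581, 656] is false
  late payments in last 24 months ≤ 9: 11 ≤ 9 is false
  NOT self-employed: yes → false
  citizen or permanent resident: yes → true
  debt-to-income ratio < 23.8%: 21 < 23.8 is true
  cash reserves = 9 months: 10 == 9 is false
Combine:
[1.1.1.1] true → true = true
[1.1.1.2] false AND false AND true = false
[1.1.1] true OR false = true
[1.1.2.1.1] true → true = true
[1.1.2.1] NOT true = false
[1.1.2.2.1] false AND false = false
[1.1.2.2] NOT false = true
[1.1.2.3] true OR false = true
[1.1.2] false OR true OR true = true
[1.1.3.1.2] false OR true = true
[1.1.3.1] false OR true = true
[1.1.3.2.2] NOT false = true
[1.1.3.2] true OR true = true
[1.1.3] exactly-one(true, true) = false
[1.1] true AND true AND false = false
[1] NOT false = true
[root] NOT true = false
Overall: false → denied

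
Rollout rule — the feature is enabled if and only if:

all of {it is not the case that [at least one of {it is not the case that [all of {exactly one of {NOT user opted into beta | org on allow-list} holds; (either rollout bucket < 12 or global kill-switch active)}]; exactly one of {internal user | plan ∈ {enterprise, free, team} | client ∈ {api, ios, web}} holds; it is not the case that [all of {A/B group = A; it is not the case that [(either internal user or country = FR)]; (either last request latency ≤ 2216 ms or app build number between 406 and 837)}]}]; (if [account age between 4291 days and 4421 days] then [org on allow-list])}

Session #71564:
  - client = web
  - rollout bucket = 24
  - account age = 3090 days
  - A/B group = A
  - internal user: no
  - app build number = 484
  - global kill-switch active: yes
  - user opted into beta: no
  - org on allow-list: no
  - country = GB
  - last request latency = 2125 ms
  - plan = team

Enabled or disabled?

Enabled

Atomic conditions:
  NOT user opted into beta: no → true
  org on allow-list: no → false
  rollout bucket < 12: 24 < 12 is false
  global kill-switch active: yes → true
  internal user: no → false
  plan ∈ {enterprise, free, team}: team is in the set → true
  client ∈ {api, ios, web}: web is in the set → true
  A/B group = A: A == A is true
  country = FR: GB == FR is false
  last request latency ≤ 2216 ms: 2125 ≤ 2216 is true
  app build number between 406 and 837: 484 in [406, 837] is true
  account age between 4291 days and 4421 days: 3090 in [4291, 4421] is false
Combine:
[1.1.1.1.1] exactly-one(true, false) = true
[1.1.1.1.2] false OR true = true
[1.1.1.1] true AND true = true
[1.1.1] NOT true = false
[1.1.2] exactly-one(false, true, true) = false
[1.1.3.1.2.1] false OR false = false
[1.1.3.1.2] NOT false = true
[1.1.3.1.3] true OR true = true
[1.1.3.1] true AND true AND true = true
[1.1.3] NOT true = false
[1.1] false OR false OR false = false
[1] NOT false = true
[2] false → false (antecedent false ⇒ implication holds) = true
[root] true AND true = true
Overall: true → enabled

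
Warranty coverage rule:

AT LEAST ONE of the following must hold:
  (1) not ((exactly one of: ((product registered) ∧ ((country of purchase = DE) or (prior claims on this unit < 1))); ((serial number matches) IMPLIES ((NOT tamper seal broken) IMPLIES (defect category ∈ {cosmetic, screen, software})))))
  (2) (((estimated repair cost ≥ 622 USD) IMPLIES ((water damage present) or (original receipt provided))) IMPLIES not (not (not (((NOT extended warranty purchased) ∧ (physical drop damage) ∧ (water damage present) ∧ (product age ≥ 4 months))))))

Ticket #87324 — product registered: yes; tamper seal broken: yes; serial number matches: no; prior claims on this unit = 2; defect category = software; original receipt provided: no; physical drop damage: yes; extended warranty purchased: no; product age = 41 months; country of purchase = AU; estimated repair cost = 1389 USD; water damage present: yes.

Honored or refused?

Refused

Atomic conditions:
  product registered: yes → true
  country of purchase = DE: AU == DE is false
  prior claims on this unit < 1: 2 < 1 is false
  serial number matches: no → false
  NOT tamper seal broken: yes → false
  defect category ∈ {cosmetic, screen, software}: software is in the set → true
  estimated repair cost ≥ 622 USD: 1389 ≥ 622 is true
  water damage present: yes → true
  original receipt provided: no → false
  NOT extended warranty purchased: no → true
  physical drop damage: yes → true
  product age ≥ 4 months: 41 ≥ 4 is true
Combine:
[1.1.1.2] false OR false = false
[1.1.1] true AND false = false
[1.1.2.2] false → true (antecedent false ⇒ implication holds) = true
[1.1.2] false → true (antecedent false ⇒ implication holds) = true
[1.1] exactly-one(false, true) = true
[1] NOT true = false
[2.1.2] true OR false = true
[2.1] true → true = true
[2.2.1.1.1] true AND true AND true AND true = true
[2.2.1.1] NOT true = false
[2.2.1] NOT false = true
[2.2] NOT true = false
[2] true → false = false
[root] false OR false = false
Overall: false → refused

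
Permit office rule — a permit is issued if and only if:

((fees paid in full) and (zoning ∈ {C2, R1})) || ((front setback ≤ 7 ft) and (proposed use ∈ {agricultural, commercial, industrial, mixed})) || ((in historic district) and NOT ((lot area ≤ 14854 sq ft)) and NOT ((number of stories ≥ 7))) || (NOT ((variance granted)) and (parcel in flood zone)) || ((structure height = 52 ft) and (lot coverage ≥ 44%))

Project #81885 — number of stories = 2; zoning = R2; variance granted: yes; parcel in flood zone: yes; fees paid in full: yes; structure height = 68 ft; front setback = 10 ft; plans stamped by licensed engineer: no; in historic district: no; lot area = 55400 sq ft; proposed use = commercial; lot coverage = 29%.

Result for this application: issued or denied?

Atomic conditions:
  fees paid in full: yes → true
  zoning ∈ {C2, R1}: R2 is not in the set → false
  front setback ≤ 7 ft: 10 ≤ 7 is false
  proposed use ∈ {agricultural, commercial, industrial, mixed}: commercial is in the set → true
  in historic district: no → false
  lot area ≤ 14854 sq ft: 55400 ≤ 14854 is false
  number of stories ≥ 7: 2 ≥ 7 is false
  variance granted: yes → true
  parcel in flood zone: yes → true
  structure height = 52 ft: 68 == 52 is false
  lot coverage ≥ 44%: 29 ≥ 44 is false
Combine:
[1] true AND false = false
[2] false AND true = false
[3.2] NOT false = true
[3.3] NOT false = true
[3] false AND true AND true = false
[4.1] NOT true = false
[4] false AND true = false
[5] false AND false = false
[root] false OR false OR false OR false OR false = false
Overall: false → denied

Denied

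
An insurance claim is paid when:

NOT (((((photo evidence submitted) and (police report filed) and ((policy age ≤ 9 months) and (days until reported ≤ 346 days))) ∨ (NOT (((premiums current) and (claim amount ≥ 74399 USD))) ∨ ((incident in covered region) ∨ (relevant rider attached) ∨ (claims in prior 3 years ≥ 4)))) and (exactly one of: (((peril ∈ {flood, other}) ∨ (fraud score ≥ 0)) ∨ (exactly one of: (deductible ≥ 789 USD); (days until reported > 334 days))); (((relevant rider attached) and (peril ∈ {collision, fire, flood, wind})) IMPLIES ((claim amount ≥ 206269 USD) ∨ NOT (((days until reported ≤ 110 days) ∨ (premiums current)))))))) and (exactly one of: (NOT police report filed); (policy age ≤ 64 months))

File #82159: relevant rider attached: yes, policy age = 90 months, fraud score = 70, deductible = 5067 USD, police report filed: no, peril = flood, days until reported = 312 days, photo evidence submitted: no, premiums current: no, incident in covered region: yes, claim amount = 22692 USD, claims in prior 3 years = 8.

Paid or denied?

Atomic conditions:
  photo evidence submitted: no → false
  police report filed: no → false
  policy age ≤ 9 months: 90 ≤ 9 is false
  days until reported ≤ 346 days: 312 ≤ 346 is true
  premiums current: no → false
  claim amount ≥ 74399 USD: 22692 ≥ 74399 is false
  incident in covered region: yes → true
  relevant rider attached: yes → true
  claims in prior 3 years ≥ 4: 8 ≥ 4 is true
  peril ∈ {flood, other}: flood is in the set → true
  fraud score ≥ 0: 70 ≥ 0 is true
  deductible ≥ 789 USD: 5067 ≥ 789 is true
  days until reported > 334 days: 312 > 334 is false
  peril ∈ {collision, fire, flood, wind}: flood is in the set → true
  claim amount ≥ 206269 USD: 22692 ≥ 206269 is false
  days until reported ≤ 110 days: 312 ≤ 110 is false
  NOT police report filed: no → true
  policy age ≤ 64 months: 90 ≤ 64 is false
Combine:
[1.1.1.1.3] false AND true = false
[1.1.1.1] false AND false AND false = false
[1.1.1.2.1.1] false AND false = false
[1.1.1.2.1] NOT false = true
[1.1.1.2.2] true OR true OR true = true
[1.1.1.2] true OR true = true
[1.1.1] false OR true = true
[1.1.2.1.1] true OR true = true
[1.1.2.1.2] exactly-one(true, false) = true
[1.1.2.1] true OR true = true
[1.1.2.2.1] true AND true = true
[1.1.2.2.2.2.1] false OR false = false
[1.1.2.2.2.2] NOT false = true
[1.1.2.2.2] false OR true = true
[1.1.2.2] true → true = true
[1.1.2] exactly-one(true, true) = false
[1.1] true AND false = false
[1] NOT false = true
[2] exactly-one(true, false) = true
[root] true AND true = true
Overall: true → paid

Paid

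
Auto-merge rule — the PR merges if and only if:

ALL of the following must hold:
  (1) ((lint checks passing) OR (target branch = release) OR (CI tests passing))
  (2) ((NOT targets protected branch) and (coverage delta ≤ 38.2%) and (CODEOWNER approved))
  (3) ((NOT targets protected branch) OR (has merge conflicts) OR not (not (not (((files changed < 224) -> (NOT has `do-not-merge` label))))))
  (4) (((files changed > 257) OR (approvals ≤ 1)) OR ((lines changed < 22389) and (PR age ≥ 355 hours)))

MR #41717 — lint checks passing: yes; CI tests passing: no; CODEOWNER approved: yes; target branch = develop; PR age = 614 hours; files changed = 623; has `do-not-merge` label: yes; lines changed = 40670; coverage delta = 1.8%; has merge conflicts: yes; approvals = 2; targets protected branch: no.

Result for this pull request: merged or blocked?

Atomic conditions:
  lint checks passing: yes → true
  target branch = release: develop == release is false
  CI tests passing: no → false
  NOT targets protected branch: no → true
  coverage delta ≤ 38.2%: 1.8 ≤ 38.2 is true
  CODEOWNER approved: yes → true
  has merge conflicts: yes → true
  files changed < 224: 623 < 224 is false
  NOT has `do-not-merge` label: yes → false
  files changed > 257: 623 > 257 is true
  approvals ≤ 1: 2 ≤ 1 is false
  lines changed < 22389: 40670 < 22389 is false
  PR age ≥ 355 hours: 614 ≥ 355 is true
Combine:
[1] true OR false OR false = true
[2] true AND true AND true = true
[3.3.1.1.1] false → false (antecedent false ⇒ implication holds) = true
[3.3.1.1] NOT true = false
[3.3.1] NOT false = true
[3.3] NOT true = false
[3] true OR true OR false = true
[4.1] true OR false = true
[4.2] false AND true = false
[4] true OR false = true
[root] true AND true AND true AND true = true
Overall: true → merged

Merged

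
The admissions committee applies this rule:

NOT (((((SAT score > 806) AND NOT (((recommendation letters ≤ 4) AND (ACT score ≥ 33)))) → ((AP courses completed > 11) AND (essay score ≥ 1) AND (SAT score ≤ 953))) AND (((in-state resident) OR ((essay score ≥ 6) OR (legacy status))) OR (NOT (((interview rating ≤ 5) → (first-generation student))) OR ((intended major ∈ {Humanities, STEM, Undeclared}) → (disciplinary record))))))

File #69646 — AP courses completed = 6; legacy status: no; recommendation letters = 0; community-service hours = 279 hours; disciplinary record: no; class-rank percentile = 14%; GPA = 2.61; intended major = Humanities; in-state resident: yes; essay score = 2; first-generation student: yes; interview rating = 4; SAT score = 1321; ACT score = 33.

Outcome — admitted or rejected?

Atomic conditions:
  SAT score > 806: 1321 > 806 is true
  recommendation letters ≤ 4: 0 ≤ 4 is true
  ACT score ≥ 33: 33 ≥ 33 is true
  AP courses completed > 11: 6 > 11 is false
  essay score ≥ 1: 2 ≥ 1 is true
  SAT score ≤ 953: 1321 ≤ 953 is false
  in-state resident: yes → true
  essay score ≥ 6: 2 ≥ 6 is false
  legacy status: no → false
  interview rating ≤ 5: 4 ≤ 5 is true
  first-generation student: yes → true
  intended major ∈ {Humanities, STEM, Undeclared}: Humanities is in the set → true
  disciplinary record: no → false
Combine:
[1.1.1.2.1] true AND true = true
[1.1.1.2] NOT true = false
[1.1.1] true AND false = false
[1.1.2] false AND true AND false = false
[1.1] false → false (antecedent false ⇒ implication holds) = true
[1.2.1.2] false OR false = false
[1.2.1] true OR false = true
[1.2.2.1.1] true → true = true
[1.2.2.1] NOT true = false
[1.2.2.2] true → false = false
[1.2.2] false OR false = false
[1.2] true OR false = true
[1] true AND true = true
[root] NOT true = false
Overall: false → rejected

Rejected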